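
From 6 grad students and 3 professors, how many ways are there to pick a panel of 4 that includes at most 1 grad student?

6

Split by how many grad students are chosen (0 through 1).
Sum: C(6,0)·C(3,4) + C(6,1)·C(3,3) = 0 + 6 = 6.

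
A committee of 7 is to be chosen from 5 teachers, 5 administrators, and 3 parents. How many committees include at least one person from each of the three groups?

1580

With no constraint there are C(13,7) = 1716 possible selections.
Subtract selections that omit an entire group: no teachers → C(8,7) = 8; no administrators → C(8,7) = 8; no parents → C(10,7) = 120.
Add back selections omitting two groups (i.e. drawn from a single group): C(5,7) + C(5,7) + C(3,7) = 0.
By inclusion–exclusion: 1716 − 136 + 0 = 1580.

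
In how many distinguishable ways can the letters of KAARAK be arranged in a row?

60

KAARAK has 6 letters with A appearing 3 times and K appearing twice.
Dividing 6! = 720 by 3!·2! = 12 for the repeated letters gives 60.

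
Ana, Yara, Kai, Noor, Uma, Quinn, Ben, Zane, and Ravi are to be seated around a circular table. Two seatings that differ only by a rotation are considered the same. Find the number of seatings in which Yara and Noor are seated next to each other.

Treat {Yara, Noor} as one unit (2 internal orders) and seat the resulting 8 units around the table: (7)! circular arrangements.
So 2 × (7)! = 2 × 5040 = 10080.

10080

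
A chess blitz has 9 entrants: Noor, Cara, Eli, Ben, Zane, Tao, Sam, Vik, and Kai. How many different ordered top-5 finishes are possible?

15120

There are 9 choices for 1st place, 8 for 2nd, and so on down to 5 for position 5.
That gives 9 × 8 × 7 × 6 × 5 = 15120.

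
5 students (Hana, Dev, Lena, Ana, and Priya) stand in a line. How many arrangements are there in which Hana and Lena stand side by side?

Glue Hana and Lena into one block (2 internal orders), leaving 4 units to arrange in a row.
So the count is 2·(4)! = 48.

48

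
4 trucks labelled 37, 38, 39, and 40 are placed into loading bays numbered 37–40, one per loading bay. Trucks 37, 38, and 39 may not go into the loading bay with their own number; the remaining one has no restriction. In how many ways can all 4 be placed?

11

Let Aᵢ (for i ∈ {37, 38, 39}) be the placements that put truck i in its forbidden loading bay. Any j of these fix j positions, leaving (4−j)! ways to fill the rest, and there are C(3,j) ways to pick which j.
By inclusion–exclusion, the number of valid placements is Σ_{j=0}^{3} (−1)^j C(3,j)·(4−j)!.
Computing: 24 − 18 + 6 − 1 = 11.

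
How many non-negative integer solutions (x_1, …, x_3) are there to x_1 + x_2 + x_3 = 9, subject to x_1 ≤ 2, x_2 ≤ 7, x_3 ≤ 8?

23

Without the upper bounds there are C(11,2) = 55 ways to split 9 among 3 variables.
Subtract solutions that violate a single cap (substitute x_i' = x_i − (cap_i+1)): x_1 ≥ 3 gives C(8,2) = 28; x_2 ≥ 8 gives C(3,2) = 3; x_3 ≥ 9 gives C(2,2) = 1. Together 32.
No two caps can be exceeded simultaneously, so the pair terms are all 0.
By inclusion–exclusion the count is 55 − 32 + 0 = 23.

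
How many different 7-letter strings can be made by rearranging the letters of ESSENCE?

420

ESSENCE has 7 letters with E appearing 3 times and S appearing twice.
Dividing 7! = 5040 by 3!·2! = 12 for the repeated letters gives 420.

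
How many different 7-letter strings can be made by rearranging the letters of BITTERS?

BITTERS has 7 letters with T appearing twice.
So there are 7! / (2!) = 2520 distinguishable arrangements.

2520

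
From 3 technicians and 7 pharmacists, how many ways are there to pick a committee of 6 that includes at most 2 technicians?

Split by how many technicians are chosen (0 through 2).
Sum: C(3,0)·C(7,6) + C(3,1)·C(7,5) + C(3,2)·C(7,4) = 7 + 63 + 105 = 175.

175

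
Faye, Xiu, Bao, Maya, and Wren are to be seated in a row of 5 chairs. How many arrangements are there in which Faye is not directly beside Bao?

Of the 5! = 120 arrangements, those with Faye and Bao adjacent number 2 × 4! = 48 (treat the pair as a block with 2 internal orders).
So 120 − 48 = 72 arrangements keep them apart.

72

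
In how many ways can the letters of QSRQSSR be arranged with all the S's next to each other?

30

Treat the 3 copies of S as a single block. The multiset to arrange is then {SSS, Q, Q, R, R}, 5 items in all.
That gives (5)!/(2!·2!) = 30 arrangements.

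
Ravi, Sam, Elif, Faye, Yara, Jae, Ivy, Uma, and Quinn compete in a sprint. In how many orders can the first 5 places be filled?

This is an ordered selection of 5 from 9: P(9,5).
That gives 9 × 8 × 7 × 6 × 5 = 15120.

15120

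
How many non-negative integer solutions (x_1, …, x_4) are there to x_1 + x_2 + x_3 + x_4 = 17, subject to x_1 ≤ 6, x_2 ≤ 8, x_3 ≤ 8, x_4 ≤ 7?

By stars and bars, unrestricted non-negative solutions to x_1+…+x_4 = 17 number C(17+3,3) = 1140.
Subtract solutions that violate a single cap (substitute x_i' = x_i − (cap_i+1)): x_1 ≥ 7 gives C(13,3) = 286; x_2 ≥ 9 gives C(11,3) = 165; x_3 ≥ 9 gives C(11,3) = 165; x_4 ≥ 8 gives C(12,3) = 220. Together 836.
Add back pairs where two caps are both exceeded: 4 + 4 + 10 + 0 + 1 + 1 = 20.
By inclusion–exclusion the count is 1140 − 836 + 20 = 324.

324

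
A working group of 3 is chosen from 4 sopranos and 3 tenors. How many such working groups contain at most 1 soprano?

Split by how many sopranos are chosen (0 through 1).
Sum: C(4,0)·C(3,3) + C(4,1)·C(3,2) = 1 + 12 = 13.

13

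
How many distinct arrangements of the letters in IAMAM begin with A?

12

With the first slot taken by A, it remains to arrange the other 4 letters (IMAM).
Those 4 letters have M appearing twice, giving (4)!/(2!) = 12.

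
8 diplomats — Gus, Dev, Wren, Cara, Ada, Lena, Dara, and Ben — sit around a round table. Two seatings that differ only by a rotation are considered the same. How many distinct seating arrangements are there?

5040

Around a circle, 8 distinct people have 8!/8 = (7)! = 5040 rotationally distinct seatings.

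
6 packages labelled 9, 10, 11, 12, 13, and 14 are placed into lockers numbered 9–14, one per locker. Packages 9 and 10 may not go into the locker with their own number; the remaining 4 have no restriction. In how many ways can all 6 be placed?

504

Let Aᵢ (for i ∈ {9, 10}) be the placements that put package i in its forbidden locker. Any j of these fix j positions, leaving (6−j)! ways to fill the rest, and there are C(2,j) ways to pick which j.
By inclusion–exclusion, the number of valid placements is Σ_{j=0}^{2} (−1)^j C(2,j)·(6−j)!.
Computing: 720 − 240 + 24 = 504.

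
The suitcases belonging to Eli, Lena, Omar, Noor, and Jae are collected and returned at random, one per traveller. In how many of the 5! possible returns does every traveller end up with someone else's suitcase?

Let Aᵢ be the assignments in which traveller i gets their own suitcase. We want the size of the complement of A₁∪…∪A_5.
By inclusion–exclusion this is Σ_{j=0}^{5} (−1)^j C(5,j)·(5−j)!.
Computing: 120 − 120 + 60 − 20 + 5 − 1 = 44.

44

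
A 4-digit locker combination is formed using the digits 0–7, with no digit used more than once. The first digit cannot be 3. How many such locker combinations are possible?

The first digit has 8−1 = 7 choices (anything except 3).
The remaining 3 digits are filled from the other 7 symbols without repetition: 7 × 6 × 5 = 210.
Total: 7 × 210 = 1470.

1470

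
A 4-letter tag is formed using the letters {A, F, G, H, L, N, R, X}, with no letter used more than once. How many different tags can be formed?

1680

Choose and order 4 of the 8 symbols: the first letter has 8 options, the next 7, then 6, 5.
8 × 7 × 6 × 5 = 1680.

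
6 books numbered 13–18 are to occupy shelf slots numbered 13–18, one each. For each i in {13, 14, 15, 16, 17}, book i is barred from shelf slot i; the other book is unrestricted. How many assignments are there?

309

Let Aᵢ (for 13 ≤ i ≤ 17) be the placements that put book i in its forbidden shelf slot. Any j of these fix j positions, leaving (6−j)! ways to fill the rest, and there are C(5,j) ways to pick which j.
By inclusion–exclusion, the number of valid placements is Σ_{j=0}^{5} (−1)^j C(5,j)·(6−j)!.
Computing: 720 − 600 + 240 − 60 + 10 − 1 = 309.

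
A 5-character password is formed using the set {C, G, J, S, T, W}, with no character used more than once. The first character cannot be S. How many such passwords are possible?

600

The first character has 6−1 = 5 choices (anything except S).
The remaining 4 characters are filled from the other 5 symbols without repetition: 5 × 4 × 3 × 2 = 120.
Total: 5 × 120 = 600.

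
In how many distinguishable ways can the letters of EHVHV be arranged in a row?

The 5 letters of EHVHV have repeats: H appearing twice and V appearing twice.
The number of distinct arrangements is 5!/(2!·2!) = 120/4 = 30.

30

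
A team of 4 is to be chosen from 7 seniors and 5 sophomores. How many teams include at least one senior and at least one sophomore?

455

Unrestricted: C(12,4) = 495 ways to pick any 4 of the 12.
Selections missing a whole group: no seniors → C(5,4) = 5; no sophomores → C(7,4) = 35.
Both groups omitted at once is impossible, so 495 − 40 = 455.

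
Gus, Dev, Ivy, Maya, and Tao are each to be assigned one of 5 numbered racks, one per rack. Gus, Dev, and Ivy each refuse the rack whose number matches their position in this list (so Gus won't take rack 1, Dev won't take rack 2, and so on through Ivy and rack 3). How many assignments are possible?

Let Aᵢ (for i ∈ {1, 2, 3}) be the placements that put person i in their forbidden rack. Any j of these fix j positions, leaving (5−j)! ways to fill the rest, and there are C(3,j) ways to pick which j.
By inclusion–exclusion, the number of valid placements is Σ_{j=0}^{3} (−1)^j C(3,j)·(5−j)!.
Computing: 120 − 72 + 18 − 2 = 64.

64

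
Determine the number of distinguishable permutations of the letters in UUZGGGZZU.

The 9 letters of UUZGGGZZU have repeats: G appearing 3 times, U appearing 3 times, and Z appearing 3 times.
Dividing 9! = 362880 by 3!·3!·3! = 216 for the repeated letters gives 1680.

1680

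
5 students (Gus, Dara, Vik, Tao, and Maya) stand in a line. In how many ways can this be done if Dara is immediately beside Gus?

Place the 3 others and the Dara-Gus pair as 4 objects in a line; the pair has 2 internal arrangements.
So the count is 2·(4)! = 48.

48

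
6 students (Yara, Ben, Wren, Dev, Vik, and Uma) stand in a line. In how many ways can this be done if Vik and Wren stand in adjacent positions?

240

Glue Vik and Wren into one block (2 internal orders), leaving 5 units to arrange in a row.
So the count is 2·(5)! = 240.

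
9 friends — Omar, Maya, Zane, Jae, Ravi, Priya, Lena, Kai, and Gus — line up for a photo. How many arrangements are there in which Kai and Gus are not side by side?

There are 9! = 362880 arrangements in all. If Kai and Gus are adjacent, merging them into one block gives 2·(8)! = 80640 arrangements.
Complementary counting: 362880 − 80640 = 282240.

282240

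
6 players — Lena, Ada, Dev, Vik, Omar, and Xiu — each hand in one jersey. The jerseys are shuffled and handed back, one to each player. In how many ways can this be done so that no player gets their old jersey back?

Let Aᵢ be the assignments in which player i gets their old jersey. We want the size of the complement of A₁∪…∪A_6.
By inclusion–exclusion this is Σ_{j=0}^{6} (−1)^j C(6,j)·(6−j)!.
Computing: 720 − 720 + 360 − 120 + 30 − 6 + 1 = 265.

265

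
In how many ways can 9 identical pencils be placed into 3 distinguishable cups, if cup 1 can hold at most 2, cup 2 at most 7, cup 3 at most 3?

9

Ignoring the caps, the number of non-negative solutions to x_1+…+x_3 = 9 is C(11,2) = 55.
Subtract solutions that violate a single cap (substitute x_i' = x_i − (cap_i+1)): x_1 ≥ 3 gives C(8,2) = 28; x_2 ≥ 8 gives C(3,2) = 3; x_3 ≥ 4 gives C(7,2) = 21. Together 52.
Add back pairs where two caps are both exceeded: 0 + 6 + 0 = 6.
By inclusion–exclusion the count is 55 − 52 + 6 = 9.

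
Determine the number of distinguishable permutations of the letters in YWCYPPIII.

YWCYPPIII has 9 letters with I appearing 3 times, P appearing twice, and Y appearing twice.
The number of distinct arrangements is 9!/(3!·2!·2!) = 362880/24 = 15120.

15120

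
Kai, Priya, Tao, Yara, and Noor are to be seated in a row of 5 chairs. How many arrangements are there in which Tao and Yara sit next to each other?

Treat {Tao, Yara} as a single unit. There are 4 units to order, and the pair itself can be ordered 2 ways.
That gives 2 × 4! = 2 × 24 = 48.

48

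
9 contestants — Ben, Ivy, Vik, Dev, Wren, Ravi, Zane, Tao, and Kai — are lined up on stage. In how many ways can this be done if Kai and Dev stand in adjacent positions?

80640

Place the 7 others and the Kai-Dev pair as 8 objects in a line; the pair has 2 internal arrangements.
That gives 2 × 8! = 2 × 40320 = 80640.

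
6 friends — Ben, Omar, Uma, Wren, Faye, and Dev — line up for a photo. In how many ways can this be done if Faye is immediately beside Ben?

Treat {Faye, Ben} as a single unit. There are 5 units to order, and the pair itself can be ordered 2 ways.
So the count is 2·(5)! = 240.

240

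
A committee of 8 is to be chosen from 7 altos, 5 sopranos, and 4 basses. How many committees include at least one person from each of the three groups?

12201

Total 8-person selections from all 16: C(16,8) = 12870.
Subtract selections that omit an entire group: no altos → C(9,8) = 9; no sopranos → C(11,8) = 165; no basses → C(12,8) = 495.
Add back selections omitting two groups (i.e. drawn from a single group): C(7,8) + C(5,8) + C(4,8) = 0.
By inclusion–exclusion: 12870 − 669 + 0 = 12201.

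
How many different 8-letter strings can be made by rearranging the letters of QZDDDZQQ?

560

The 8 letters of QZDDDZQQ have repeats: D appearing 3 times, Q appearing 3 times, and Z appearing twice.
The number of distinct arrangements is 8!/(3!·3!·2!) = 40320/72 = 560.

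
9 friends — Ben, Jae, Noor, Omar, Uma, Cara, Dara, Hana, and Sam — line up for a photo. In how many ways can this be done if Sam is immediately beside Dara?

Treat {Sam, Dara} as a single unit. There are 8 units to order, and the pair itself can be ordered 2 ways.
So the count is 2·(8)! = 80640.

80640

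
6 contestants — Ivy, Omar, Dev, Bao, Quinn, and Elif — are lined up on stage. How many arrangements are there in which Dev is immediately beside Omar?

240

Place the 4 others and the Dev-Omar pair as 5 objects in a line; the pair has 2 internal arrangements.
That gives 2 × 5! = 2 × 120 = 240.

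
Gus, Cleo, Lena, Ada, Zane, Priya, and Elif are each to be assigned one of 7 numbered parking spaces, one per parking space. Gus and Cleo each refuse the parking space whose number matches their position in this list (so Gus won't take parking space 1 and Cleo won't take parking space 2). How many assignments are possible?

3720

Let Aᵢ (for i ∈ {1, 2}) be the placements that put person i in their forbidden parking space. Any j of these fix j positions, leaving (7−j)! ways to fill the rest, and there are C(2,j) ways to pick which j.
By inclusion–exclusion, the number of valid placements is Σ_{j=0}^{2} (−1)^j C(2,j)·(7−j)!.
Computing: 5040 − 1440 + 120 = 3720.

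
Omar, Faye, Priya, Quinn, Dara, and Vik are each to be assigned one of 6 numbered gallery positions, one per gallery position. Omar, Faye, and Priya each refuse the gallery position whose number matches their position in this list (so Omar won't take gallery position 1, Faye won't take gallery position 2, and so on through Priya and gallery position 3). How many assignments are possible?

Let Aᵢ (for i ∈ {1, 2, 3}) be the placements that put person i in their forbidden gallery position. Any j of these fix j positions, leaving (6−j)! ways to fill the rest, and there are C(3,j) ways to pick which j.
By inclusion–exclusion, the number of valid placements is Σ_{j=0}^{3} (−1)^j C(3,j)·(6−j)!.
Computing: 720 − 360 + 72 − 6 = 426.

426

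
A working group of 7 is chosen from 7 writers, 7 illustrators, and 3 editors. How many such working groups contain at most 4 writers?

18432

Split by how many writers are chosen (0 through 4).
Sum: C(7,0)·C(10,7) + C(7,1)·C(10,6) + C(7,2)·C(10,5) + C(7,3)·C(10,4) + C(7,4)·C(10,3) = 120 + 1470 + 5292 + 7350 + 4200 = 18432.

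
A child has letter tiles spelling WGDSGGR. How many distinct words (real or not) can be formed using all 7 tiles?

The 7 letters of WGDSGGR have repeats: G appearing 3 times.
The number of distinct arrangements is 7!/(3!) = 5040/6 = 840.

840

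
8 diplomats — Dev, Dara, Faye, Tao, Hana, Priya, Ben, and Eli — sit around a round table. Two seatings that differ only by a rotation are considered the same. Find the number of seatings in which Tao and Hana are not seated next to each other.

3600

All circular seatings of 8 people number (7)! = 5040.
Seatings with Tao beside Hana: treat them as a block with 2 internal orders, giving 2 × (6)! = 1440.
Subtracting, 5040 − 1440 = 3600.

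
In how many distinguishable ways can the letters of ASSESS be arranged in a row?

30

ASSESS has 6 letters with S appearing 4 times.
Dividing 6! = 720 by 4! = 24 for the repeated letters gives 30.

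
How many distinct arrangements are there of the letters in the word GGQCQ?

30

Letter multiplicities in GGQCQ: C×1, G×2, Q×2.
The number of distinct arrangements is 5!/(2!·2!) = 120/4 = 30.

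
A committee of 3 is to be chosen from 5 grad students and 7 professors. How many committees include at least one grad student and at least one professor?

Total 3-person selections from all 12: C(12,3) = 220.
Selections missing a whole group: no grad students → C(7,3) = 35; no professors → C(5,3) = 10.
Both groups omitted at once is impossible, so 220 − 45 = 175.

175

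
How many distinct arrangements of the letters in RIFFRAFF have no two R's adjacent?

There are 8!/(4!·2!) = 840 arrangements of RIFFRAFF in total.
Arrangements with the R's together: treat RR as one letter, giving (7)!/(4!) = 210.
Subtracting, 840 − 210 = 630 arrangements keep the R's apart.

630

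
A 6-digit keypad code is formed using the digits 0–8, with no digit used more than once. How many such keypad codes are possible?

60480

Choose and order 6 of the 9 symbols: the first digit has 9 options, the next 8, and so on down to 4.
9 × 8 × 7 × 6 × 5 × 4 = 60480.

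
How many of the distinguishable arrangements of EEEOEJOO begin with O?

With the first slot taken by O, it remains to arrange the other 7 letters (EEEEJOO).
Those 7 letters have E appearing 4 times and O appearing twice, giving (7)!/(4!·2!) = 105.

105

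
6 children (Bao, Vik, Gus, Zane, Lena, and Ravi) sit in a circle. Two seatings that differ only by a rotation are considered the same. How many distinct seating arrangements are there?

Around a circle, 6 distinct people have 6!/6 = (5)! = 120 rotationally distinct seatings.

120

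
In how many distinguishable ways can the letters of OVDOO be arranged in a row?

OVDOO has 5 letters with O appearing 3 times.
The number of distinct arrangements is 5!/(3!) = 120/6 = 20.

20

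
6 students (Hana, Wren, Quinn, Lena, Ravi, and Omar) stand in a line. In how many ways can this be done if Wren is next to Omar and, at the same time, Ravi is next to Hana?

Treat {Wren,Omar} as one block (2 orders) and {Ravi,Hana} as another (2 orders).
That leaves 4 units to arrange: 2 × 2 × 4! = 4 × 24 = 96.

96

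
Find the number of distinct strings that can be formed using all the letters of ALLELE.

60

ALLELE has 6 letters with E appearing twice and L appearing 3 times.
The number of distinct arrangements is 6!/(3!·2!) = 720/12 = 60.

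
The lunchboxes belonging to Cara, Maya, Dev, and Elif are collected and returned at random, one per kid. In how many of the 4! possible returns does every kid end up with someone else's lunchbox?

9

Let Aᵢ be the assignments in which kid i gets their own lunchbox. We want the size of the complement of A₁∪…∪A_4.
By inclusion–exclusion this is Σ_{j=0}^{4} (−1)^j C(4,j)·(4−j)!.
Computing: 24 − 24 + 12 − 4 + 1 = 9.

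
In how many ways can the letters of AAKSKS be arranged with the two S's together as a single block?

Treat the 2 copies of S as a single block. The multiset to arrange is then {SS, A, A, K, K}, 5 items in all.
That gives (5)!/(2!·2!) = 30 arrangements.

30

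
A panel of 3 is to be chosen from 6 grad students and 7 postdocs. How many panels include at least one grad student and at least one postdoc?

Total 3-person selections from all 13: C(13,3) = 286.
Subtract selections that omit an entire group: no grad students → C(7,3) = 35; no postdocs → C(6,3) = 20.
Both groups omitted at once is impossible, so 286 − 55 = 231.

231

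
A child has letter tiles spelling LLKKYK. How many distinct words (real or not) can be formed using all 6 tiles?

LLKKYK has 6 letters with K appearing 3 times and L appearing twice.
The number of distinct arrangements is 6!/(3!·2!) = 720/12 = 60.

60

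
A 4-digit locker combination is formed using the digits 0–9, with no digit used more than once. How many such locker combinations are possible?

Choose and order 4 of the 10 symbols: the first digit has 10 options, the next 9, then 8, 7.
10 × 9 × 8 × 7 = 5040.

5040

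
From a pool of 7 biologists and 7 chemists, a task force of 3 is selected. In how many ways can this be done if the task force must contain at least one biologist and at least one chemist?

294

With no constraint there are C(14,3) = 364 possible selections.
Selections missing a whole group: no biologists → C(7,3) = 35; no chemists → C(7,3) = 35.
Both groups omitted at once is impossible, so 364 − 70 = 294.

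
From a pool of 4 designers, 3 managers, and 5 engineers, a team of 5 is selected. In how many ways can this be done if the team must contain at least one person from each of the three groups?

Unrestricted: C(12,5) = 792 ways to pick any 5 of the 12.
Selections missing a whole group: no designers → C(8,5) = 56; no managers → C(9,5) = 126; no engineers → C(7,5) = 21.
Add back selections omitting two groups (i.e. drawn from a single group): C(4,5) + C(3,5) + C(5,5) = 1.
By inclusion–exclusion: 792 − 203 + 1 = 590.

590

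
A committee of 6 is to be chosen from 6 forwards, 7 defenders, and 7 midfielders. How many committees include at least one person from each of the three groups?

32340

Total 6-person selections from all 20: C(20,6) = 38760.
Selections missing a whole group: no forwards → C(14,6) = 3003; no defenders → C(13,6) = 1716; no midfielders → C(13,6) = 1716.
Add back selections omitting two groups (i.e. drawn from a single group): C(6,6) + C(7,6) + C(7,6) = 15.
By inclusion–exclusion: 38760 − 6435 + 15 = 32340.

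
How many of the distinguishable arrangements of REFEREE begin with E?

60

With the first slot taken by E, it remains to arrange the other 6 letters (RFEREE).
Those 6 letters have E appearing 3 times and R appearing twice, giving (6)!/(3!·2!) = 60.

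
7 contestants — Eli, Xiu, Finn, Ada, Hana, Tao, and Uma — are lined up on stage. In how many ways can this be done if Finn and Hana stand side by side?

Glue Finn and Hana into one block (2 internal orders), leaving 6 units to arrange in a row.
So the count is 2·(6)! = 1440.

1440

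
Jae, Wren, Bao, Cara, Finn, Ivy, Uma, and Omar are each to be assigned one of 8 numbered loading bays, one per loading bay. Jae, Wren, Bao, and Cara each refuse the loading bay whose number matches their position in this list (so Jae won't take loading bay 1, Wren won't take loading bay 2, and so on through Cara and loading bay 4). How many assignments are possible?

Let Aᵢ (for 1 ≤ i ≤ 4) be the placements that put person i in their forbidden loading bay. Any j of these fix j positions, leaving (8−j)! ways to fill the rest, and there are C(4,j) ways to pick which j.
By inclusion–exclusion, the number of valid placements is Σ_{j=0}^{4} (−1)^j C(4,j)·(8−j)!.
Computing: 40320 − 20160 + 4320 − 480 + 24 = 24024.

24024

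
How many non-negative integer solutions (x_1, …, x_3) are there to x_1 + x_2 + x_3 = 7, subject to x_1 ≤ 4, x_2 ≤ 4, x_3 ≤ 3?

14

Ignoring the caps, the number of non-negative solutions to x_1+…+x_3 = 7 is C(9,2) = 36.
Subtract solutions that violate a single cap (substitute x_i' = x_i − (cap_i+1)): x_1 ≥ 5 gives C(4,2) = 6; x_2 ≥ 5 gives C(4,2) = 6; x_3 ≥ 4 gives C(5,2) = 10. Together 22.
No two caps can be exceeded simultaneously, so the pair terms are all 0.
By inclusion–exclusion the count is 36 − 22 + 0 = 14.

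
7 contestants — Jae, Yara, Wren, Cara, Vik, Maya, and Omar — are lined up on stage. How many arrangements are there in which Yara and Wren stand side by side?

1440

Place the 5 others and the Yara-Wren pair as 6 objects in a line; the pair has 2 internal arrangements.
So the count is 2·(6)! = 1440.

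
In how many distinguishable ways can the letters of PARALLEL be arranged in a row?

3360

The 8 letters of PARALLEL have repeats: A appearing twice and L appearing 3 times.
So there are 8! / (3!·2!) = 3360 distinguishable arrangements.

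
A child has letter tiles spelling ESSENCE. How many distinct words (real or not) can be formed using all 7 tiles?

Letter multiplicities in ESSENCE: C×1, E×3, N×1, S×2.
So there are 7! / (3!·2!) = 420 distinguishable arrangements.

420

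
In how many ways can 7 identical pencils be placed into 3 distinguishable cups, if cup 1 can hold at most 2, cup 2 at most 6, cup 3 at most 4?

By stars and bars, unrestricted non-negative solutions to x_1+…+x_3 = 7 number C(7+2,2) = 36.
Subtract solutions that violate a single cap (substitute x_i' = x_i − (cap_i+1)): x_1 ≥ 3 gives C(6,2) = 15; x_2 ≥ 7 gives C(2,2) = 1; x_3 ≥ 5 gives C(4,2) = 6. Together 22.
No two caps can be exceeded simultaneously, so the pair terms are all 0.
By inclusion–exclusion the count is 36 − 22 + 0 = 14.

14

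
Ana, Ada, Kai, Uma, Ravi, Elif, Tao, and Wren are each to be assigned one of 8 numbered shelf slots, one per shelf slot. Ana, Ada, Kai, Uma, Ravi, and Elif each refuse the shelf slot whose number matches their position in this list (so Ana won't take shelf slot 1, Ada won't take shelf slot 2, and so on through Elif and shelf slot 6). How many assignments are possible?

18806

Let Aᵢ (for 1 ≤ i ≤ 6) be the placements that put person i in their forbidden shelf slot. Any j of these fix j positions, leaving (8−j)! ways to fill the rest, and there are C(6,j) ways to pick which j.
By inclusion–exclusion, the number of valid placements is Σ_{j=0}^{6} (−1)^j C(6,j)·(8−j)!.
Computing: 40320 − 30240 + 10800 − 2400 + 360 − 36 + 2 = 18806.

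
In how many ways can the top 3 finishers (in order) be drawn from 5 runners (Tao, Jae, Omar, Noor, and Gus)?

This is an ordered selection of 3 from 5: P(5,3).
That gives 5 × 4 × 3 = 60.

60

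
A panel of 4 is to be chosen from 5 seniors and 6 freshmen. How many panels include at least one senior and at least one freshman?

Total 4-person selections from all 11: C(11,4) = 330.
Selections missing a whole group: no seniors → C(6,4) = 15; no freshmen → C(5,4) = 5.
Both groups omitted at once is impossible, so 330 − 20 = 310.

310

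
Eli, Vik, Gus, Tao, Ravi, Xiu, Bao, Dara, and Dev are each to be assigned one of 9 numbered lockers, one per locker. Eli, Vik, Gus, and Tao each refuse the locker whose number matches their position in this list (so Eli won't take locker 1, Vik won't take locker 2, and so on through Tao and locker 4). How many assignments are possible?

Let Aᵢ (for 1 ≤ i ≤ 4) be the placements that put person i in their forbidden locker. Any j of these fix j positions, leaving (9−j)! ways to fill the rest, and there are C(4,j) ways to pick which j.
By inclusion–exclusion, the number of valid placements is Σ_{j=0}^{4} (−1)^j C(4,j)·(9−j)!.
Computing: 362880 − 161280 + 30240 − 2880 + 120 = 229080.

229080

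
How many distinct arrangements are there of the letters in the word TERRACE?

1260

Letter multiplicities in TERRACE: A×1, C×1, E×2, R×2, T×1.
The number of distinct arrangements is 7!/(2!·2!) = 5040/4 = 1260.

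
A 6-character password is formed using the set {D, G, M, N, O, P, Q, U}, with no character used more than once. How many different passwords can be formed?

20160

With no repetition, fill the 6 characters in order: 8 choices, then 7, down to 3.
8 × 7 × 6 × 5 × 4 × 3 = 20160.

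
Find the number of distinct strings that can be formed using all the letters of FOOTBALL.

10080

FOOTBALL has 8 letters with L appearing twice and O appearing twice.
The number of distinct arrangements is 8!/(2!·2!) = 40320/4 = 10080.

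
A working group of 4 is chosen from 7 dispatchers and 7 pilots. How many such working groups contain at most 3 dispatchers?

Split by how many dispatchers are chosen (0 through 3).
Sum: C(7,0)·C(7,4) + C(7,1)·C(7,3) + C(7,2)·C(7,2) + C(7,3)·C(7,1) = 35 + 245 + 441 + 245 = 966.

966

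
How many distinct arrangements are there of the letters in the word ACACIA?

60

Letter multiplicities in ACACIA: A×3, C×2, I×1.
Dividing 6! = 720 by 3!·2! = 12 for the repeated letters gives 60.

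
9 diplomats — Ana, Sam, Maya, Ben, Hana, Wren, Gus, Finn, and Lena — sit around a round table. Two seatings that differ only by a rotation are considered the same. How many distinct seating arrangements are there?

40320

Around a circle, 9 distinct people have 9!/9 = (8)! = 40320 rotationally distinct seatings.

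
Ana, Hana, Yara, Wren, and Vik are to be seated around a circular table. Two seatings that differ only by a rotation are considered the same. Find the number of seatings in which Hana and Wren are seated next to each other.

Glue Hana and Wren into a block (2 internal orders). Seating 4 units around a circle gives (3)! arrangements.
So 2 × (3)! = 2 × 6 = 12.

12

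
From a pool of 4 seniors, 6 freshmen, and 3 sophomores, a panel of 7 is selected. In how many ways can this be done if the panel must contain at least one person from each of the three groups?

1559

Unrestricted: C(13,7) = 1716 ways to pick any 7 of the 13.
Subtract selections that omit an entire group: no seniors → C(9,7) = 36; no freshmen → C(7,7) = 1; no sophomores → C(10,7) = 120.
Add back selections omitting two groups (i.e. drawn from a single group): C(4,7) + C(6,7) + C(3,7) = 0.
By inclusion–exclusion: 1716 − 157 + 0 = 1559.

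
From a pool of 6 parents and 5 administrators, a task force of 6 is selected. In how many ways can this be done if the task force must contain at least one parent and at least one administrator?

With no constraint there are C(11,6) = 462 possible selections.
Selections missing a whole group: no parents → C(5,6) = 0; no administrators → C(6,6) = 1.
Both groups omitted at once is impossible, so 462 − 1 = 461.

461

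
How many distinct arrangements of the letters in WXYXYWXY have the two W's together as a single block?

Treat the 2 copies of W as a single block. The multiset to arrange is then {WW, X, X, X, Y, Y, Y}, 7 items in all.
That gives (7)!/(3!·3!) = 140 arrangements.

140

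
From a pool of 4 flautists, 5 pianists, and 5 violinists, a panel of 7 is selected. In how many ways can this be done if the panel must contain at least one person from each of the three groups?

Unrestricted: C(14,7) = 3432 ways to pick any 7 of the 14.
Subtract selections that omit an entire group: no flautists → C(10,7) = 120; no pianists → C(9,7) = 36; no violinists → C(9,7) = 36.
Add back selections omitting two groups (i.e. drawn from a single group): C(4,7) + C(5,7) + C(5,7) = 0.
By inclusion–exclusion: 3432 − 192 + 0 = 3240.

3240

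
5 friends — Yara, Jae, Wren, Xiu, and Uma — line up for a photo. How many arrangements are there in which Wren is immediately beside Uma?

48

Glue Wren and Uma into one block (2 internal orders), leaving 4 units to arrange in a row.
So the count is 2·(4)! = 48.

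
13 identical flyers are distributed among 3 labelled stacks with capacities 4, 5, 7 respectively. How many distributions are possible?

10

Without the upper bounds there are C(15,2) = 105 ways to split 13 among 3 stacks.
Subtract solutions that violate a single cap (substitute x_i' = x_i − (cap_i+1)): x_1 ≥ 5 gives C(10,2) = 45; x_2 ≥ 6 gives C(9,2) = 36; x_3 ≥ 8 gives C(7,2) = 21. Together 102.
Add back pairs where two caps are both exceeded: 6 + 1 + 0 = 7.
By inclusion–exclusion the count is 105 − 102 + 7 = 10.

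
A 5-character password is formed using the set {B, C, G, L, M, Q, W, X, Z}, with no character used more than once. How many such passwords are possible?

15120

Choose and order 5 of the 9 symbols: the first character has 9 options, the next 8, and so on down to 5.
9 × 8 × 7 × 6 × 5 = 15120.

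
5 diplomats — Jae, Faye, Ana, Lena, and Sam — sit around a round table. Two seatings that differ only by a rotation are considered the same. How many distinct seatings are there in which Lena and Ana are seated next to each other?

12

Treat {Lena, Ana} as one unit (2 internal orders) and seat the resulting 4 units around the table: (3)! circular arrangements.
So 2 × (3)! = 2 × 6 = 12.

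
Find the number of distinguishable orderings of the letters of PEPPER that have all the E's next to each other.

Treat the 2 copies of E as a single block. The multiset to arrange is then {EE, P, P, P, R}, 5 items in all.
That gives (5)!/(3!) = 20 arrangements.

20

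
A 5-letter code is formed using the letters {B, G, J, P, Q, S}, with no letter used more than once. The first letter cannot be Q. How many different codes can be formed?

The first letter has 6−1 = 5 choices (anything except Q).
The remaining 4 letters are filled from the other 5 symbols without repetition: 5 × 4 × 3 × 2 = 120.
Total: 5 × 120 = 600.

600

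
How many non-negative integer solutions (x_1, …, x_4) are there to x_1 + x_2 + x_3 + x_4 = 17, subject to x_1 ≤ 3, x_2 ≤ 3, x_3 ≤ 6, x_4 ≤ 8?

By stars and bars, unrestricted non-negative solutions to x_1+…+x_4 = 17 number C(17+3,3) = 1140.
Subtract solutions that violate a single cap (substitute x_i' = x_i − (cap_i+1)): x_1 ≥ 4 gives C(16,3) = 560; x_2 ≥ 4 gives C(16,3) = 560; x_3 ≥ 7 gives C(13,3) = 286; x_4 ≥ 9 gives C(11,3) = 165. Together 1571.
Add back pairs where two caps are both exceeded: 220 + 84 + 35 + 84 + 35 + 4 = 462.
Subtract triples: 10 + 1 + 0 + 0 = 11.
By inclusion–exclusion the count is 1140 − 1571 + 462 − 11 = 20.

20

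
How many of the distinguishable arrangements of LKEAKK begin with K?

With the first slot taken by K, it remains to arrange the other 5 letters (LEAKK).
Those 5 letters have K appearing twice, giving (5)!/(2!) = 60.

60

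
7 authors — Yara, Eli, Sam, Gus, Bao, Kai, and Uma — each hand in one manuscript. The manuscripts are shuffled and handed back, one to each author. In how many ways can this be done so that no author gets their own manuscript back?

1854

Let Aᵢ be the assignments in which author i gets their own manuscript. We want the size of the complement of A₁∪…∪A_7.
By inclusion–exclusion this is Σ_{j=0}^{7} (−1)^j C(7,j)·(7−j)!.
Computing: 5040 − 5040 + 2520 − 840 + 210 − 42 + 7 − 1 = 1854.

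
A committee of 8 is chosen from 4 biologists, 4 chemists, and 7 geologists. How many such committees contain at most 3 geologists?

2605

Split by how many geologists are chosen (0 through 3).
Sum: C(7,0)·C(8,8) + C(7,1)·C(8,7) + C(7,2)·C(8,6) + C(7,3)·C(8,5) = 1 + 56 + 588 + 1960 = 2605.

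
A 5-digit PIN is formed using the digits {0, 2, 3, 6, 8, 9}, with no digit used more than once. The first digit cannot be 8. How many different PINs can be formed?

600

The first digit has 6−1 = 5 choices (anything except 8).
The remaining 4 digits are filled from the other 5 symbols without repetition: 5 × 4 × 3 × 2 = 120.
Total: 5 × 120 = 600.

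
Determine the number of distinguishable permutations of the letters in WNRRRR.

30

WNRRRR has 6 letters with R appearing 4 times.
The number of distinct arrangements is 6!/(4!) = 720/24 = 30.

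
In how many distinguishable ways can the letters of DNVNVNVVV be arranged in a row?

504

Letter multiplicities in DNVNVNVVV: D×1, N×3, V×5.
Dividing 9! = 362880 by 5!·3! = 720 for the repeated letters gives 504.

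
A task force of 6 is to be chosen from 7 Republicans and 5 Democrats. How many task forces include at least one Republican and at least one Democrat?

917

With no constraint there are C(12,6) = 924 possible selections.
Selections missing a whole group: no Republicans → C(5,6) = 0; no Democrats → C(7,6) = 7.
Both groups omitted at once is impossible, so 924 − 7 = 917.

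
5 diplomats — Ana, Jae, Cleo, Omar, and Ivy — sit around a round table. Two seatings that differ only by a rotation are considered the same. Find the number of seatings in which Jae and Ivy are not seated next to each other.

All circular seatings of 5 people number (4)! = 24.
Those with Jae next to Ivy: fuse the pair into one unit and seat 4 units around a circle — 2·(3)! = 12.
Subtracting, 24 − 12 = 12.

12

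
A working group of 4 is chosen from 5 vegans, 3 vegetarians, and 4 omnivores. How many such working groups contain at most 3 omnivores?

494

Split by how many omnivores are chosen (0 through 3).
Sum: C(4,0)·C(8,4) + C(4,1)·C(8,3) + C(4,2)·C(8,2) + C(4,3)·C(8,1) = 70 + 224 + 168 + 32 = 494.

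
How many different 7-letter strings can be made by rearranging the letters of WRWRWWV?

105

Letter multiplicities in WRWRWWV: R×2, V×1, W×4.
Dividing 7! = 5040 by 4!·2! = 48 for the repeated letters gives 105.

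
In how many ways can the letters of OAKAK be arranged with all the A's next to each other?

12

Treat the 2 copies of A as a single block. The multiset to arrange is then {AA, K, K, O}, 4 items in all.
That gives (4)!/(2!) = 12 arrangements.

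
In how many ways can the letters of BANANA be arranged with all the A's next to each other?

12

Treat the 3 copies of A as a single block. The multiset to arrange is then {AAA, B, N, N}, 4 items in all.
That gives (4)!/(2!) = 12 arrangements.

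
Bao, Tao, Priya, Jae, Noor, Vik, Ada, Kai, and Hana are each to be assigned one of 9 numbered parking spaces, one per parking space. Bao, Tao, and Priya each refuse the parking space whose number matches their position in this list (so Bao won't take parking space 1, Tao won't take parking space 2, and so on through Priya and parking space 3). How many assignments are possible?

256320

Let Aᵢ (for i ∈ {1, 2, 3}) be the placements that put person i in their forbidden parking space. Any j of these fix j positions, leaving (9−j)! ways to fill the rest, and there are C(3,j) ways to pick which j.
By inclusion–exclusion, the number of valid placements is Σ_{j=0}^{3} (−1)^j C(3,j)·(9−j)!.
Computing: 362880 − 120960 + 15120 − 720 = 256320.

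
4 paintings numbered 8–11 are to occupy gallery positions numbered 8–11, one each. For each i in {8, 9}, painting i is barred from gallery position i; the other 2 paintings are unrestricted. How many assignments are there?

Let Aᵢ (for i ∈ {8, 9}) be the placements that put painting i in its forbidden gallery position. Any j of these fix j positions, leaving (4−j)! ways to fill the rest, and there are C(2,j) ways to pick which j.
By inclusion–exclusion, the number of valid placements is Σ_{j=0}^{2} (−1)^j C(2,j)·(4−j)!.
Computing: 24 − 12 + 2 = 14.

14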